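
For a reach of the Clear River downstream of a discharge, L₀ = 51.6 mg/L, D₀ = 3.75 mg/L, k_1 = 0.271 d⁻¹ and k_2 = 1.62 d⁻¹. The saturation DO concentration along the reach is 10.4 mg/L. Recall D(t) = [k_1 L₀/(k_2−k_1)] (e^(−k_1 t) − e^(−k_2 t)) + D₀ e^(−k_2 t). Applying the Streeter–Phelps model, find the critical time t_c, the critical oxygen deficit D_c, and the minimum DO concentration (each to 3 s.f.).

t_c ≈ 0.993 d; D_c ≈ 6.60 mg/L; min DO ≈ 3.80 mg/L

At the critical point dD/dt = 0, so k_1 L₀ e^(−k_1 t) = k_2 D. Substituting D(t) from the Streeter–Phelps equation and solving for t gives
t_c = ln[(k_2/k_1)(1 − D₀(k_2−k_1)/(k_1 L₀))] / (k_2−k_1).
Here k_2−k_1 = 1.349 d⁻¹ and 1 − D₀(k_2−k_1)/(k_1 L₀) = 1 − 3.75×1.349/(0.271×51.6) = 0.6382, so
t_c = ln(5.978 × 0.6382) / 1.349 = 1.339 / 1.349 = 0.9926 d.
L(t_c) = L₀ e^(−k_1 t_c) = 51.6 × 0.7641 = 39.43 mg/L, and at the critical point k_2 D_c = k_1 L, so D_c = (0.271/1.62) × 39.43 = 6.596 mg/L.
Minimum DO = C_s − D_c = 10.4 − 6.596 = 3.804 mg/L.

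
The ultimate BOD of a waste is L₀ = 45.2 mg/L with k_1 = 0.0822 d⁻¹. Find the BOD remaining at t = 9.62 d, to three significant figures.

L ≈ 20.5 mg/L

L_t = L₀ e^(−k_1 t) = 45.2 × e^(−0.0822×9.62) = 45.2 × 0.4535 = 20.50 mg/L.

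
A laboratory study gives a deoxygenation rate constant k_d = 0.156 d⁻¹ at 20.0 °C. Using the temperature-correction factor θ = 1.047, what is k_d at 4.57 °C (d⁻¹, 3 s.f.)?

k_d ≈ 0.0768 d⁻¹

k_d(T₂) = k_d(T₁) · θ^(T₂−T₁) = 0.156 × 1.047^(4.57−20.0)
= 0.156 × 1.047^-15.4 = 0.156 × 0.4923 = 0.07680 d⁻¹.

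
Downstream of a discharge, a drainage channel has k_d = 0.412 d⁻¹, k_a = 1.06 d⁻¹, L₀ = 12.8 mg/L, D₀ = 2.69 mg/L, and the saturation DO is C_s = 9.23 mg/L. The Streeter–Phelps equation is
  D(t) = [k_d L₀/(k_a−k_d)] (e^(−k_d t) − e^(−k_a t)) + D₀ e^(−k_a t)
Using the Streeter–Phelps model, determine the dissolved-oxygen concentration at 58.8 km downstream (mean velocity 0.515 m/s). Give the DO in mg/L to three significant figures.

Travel time t = x/v = 58.8 km / (0.515 m/s) = 58800 m / 0.515 m/s = 114200 s = 1.321 d.
k_d L₀/(k_a−k_d) = 0.412×12.8/(1.06−0.412) = 5.274/0.6480 = 8.138 mg/L.
e^(−k_d t) = e^(−0.412×1.321) = 0.5802; e^(−k_a t) = e^(−1.06×1.321) = 0.2464.
D = 8.138 × (0.5802 − 0.2464) + 2.69 × 0.2464 = 2.716 + 0.6628 = 3.379 mg/L.
DO = C_s − D = 9.23 − 3.379 = 5.851 mg/L.

DO ≈ 5.85 mg/L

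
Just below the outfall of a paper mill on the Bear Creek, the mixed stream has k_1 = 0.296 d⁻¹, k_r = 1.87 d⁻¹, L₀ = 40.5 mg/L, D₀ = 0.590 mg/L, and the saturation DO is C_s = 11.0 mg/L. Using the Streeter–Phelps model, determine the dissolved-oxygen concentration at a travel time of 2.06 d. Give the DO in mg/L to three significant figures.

k_1 L₀/(k_r−k_1) = 0.296×40.5/(1.87−0.296) = 11.99/1.574 = 7.616 mg/L.
e^(−k_1 t) = e^(−0.296×2.060) = 0.5435; e^(−k_r t) = e^(−1.87×2.060) = 0.02123.
D = 7.616 × (0.5435 − 0.02123) + 0.590 × 0.02123 = 3.978 + 0.01253 = 3.990 mg/L.
DO = C_s − D = 11.0 − 3.990 = 7.010 mg/L.

DO ≈ 7.01 mg/L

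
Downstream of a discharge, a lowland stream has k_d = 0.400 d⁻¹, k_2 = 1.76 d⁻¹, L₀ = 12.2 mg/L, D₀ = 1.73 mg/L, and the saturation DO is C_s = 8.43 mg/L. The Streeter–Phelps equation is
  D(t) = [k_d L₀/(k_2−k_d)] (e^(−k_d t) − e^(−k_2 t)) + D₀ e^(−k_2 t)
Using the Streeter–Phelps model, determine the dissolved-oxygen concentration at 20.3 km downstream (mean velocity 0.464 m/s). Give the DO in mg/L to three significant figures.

DO ≈ 6.26 mg/L

Travel time t = x/v = 20.3 km / (0.464 m/s) = 20300 m / 0.464 m/s = 43750 s = 0.5064 d.
k_d L₀/(k_2−k_d) = 0.400×12.2/(1.76−0.400) = 4.880/1.360 = 3.588 mg/L.
e^(−k_d t) = e^(−0.400×0.5064) = 0.8166; e^(−k_2 t) = e^(−1.76×0.5064) = 0.4102.
D = 3.588 × (0.8166 − 0.4102) + 1.73 × 0.4102 = 1.459 + 0.7096 = 2.168 mg/L.
DO = C_s − D = 8.43 − 2.168 = 6.262 mg/L.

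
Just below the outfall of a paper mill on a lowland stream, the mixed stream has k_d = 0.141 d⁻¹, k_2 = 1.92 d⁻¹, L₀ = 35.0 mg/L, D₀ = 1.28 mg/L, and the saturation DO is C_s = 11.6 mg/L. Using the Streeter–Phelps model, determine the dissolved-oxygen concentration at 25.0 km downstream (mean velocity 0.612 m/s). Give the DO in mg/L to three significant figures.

DO ≈ 9.61 mg/L

Travel time t = x/v = 25.0 km / (0.612 m/s) = 25000 m / 0.612 m/s = 40850 s = 0.4728 d.
k_d L₀/(k_2−k_d) = 0.141×35.0/(1.92−0.141) = 4.935/1.779 = 2.774 mg/L.
e^(−k_d t) = e^(−0.141×0.4728) = 0.9355; e^(−k_2 t) = e^(−1.92×0.4728) = 0.4034.
D = 2.774 × (0.9355 − 0.4034) + 1.28 × 0.4034 = 1.476 + 0.5164 = 1.992 mg/L.
DO = C_s − D = 11.6 − 1.992 = 9.608 mg/L.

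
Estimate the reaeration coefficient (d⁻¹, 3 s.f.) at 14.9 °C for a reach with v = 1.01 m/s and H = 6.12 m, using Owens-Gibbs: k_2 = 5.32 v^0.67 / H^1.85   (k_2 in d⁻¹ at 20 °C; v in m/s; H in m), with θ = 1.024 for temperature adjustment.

k_2(20) = 5.32 × 1.01^0.67 / 6.12^1.85 = 5.32 × 1.007 / 28.54 = 0.1876 d⁻¹.
k_2(14.9) = 0.1876 × 1.024^(14.9−20) = 0.1876 × 0.8861 = 0.1663 d⁻¹.

k_2 ≈ 0.166 d⁻¹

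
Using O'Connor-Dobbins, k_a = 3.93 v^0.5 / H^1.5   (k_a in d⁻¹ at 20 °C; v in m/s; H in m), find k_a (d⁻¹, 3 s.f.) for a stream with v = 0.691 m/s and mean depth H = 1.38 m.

k_a ≈ 2.02 d⁻¹

k_a = 3.93 × 0.691^0.5 / 1.38^1.5 = 3.93 × 0.8313 / 1.621 = 2.015 d⁻¹.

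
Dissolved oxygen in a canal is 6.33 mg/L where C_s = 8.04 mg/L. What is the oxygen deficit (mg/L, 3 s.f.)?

D = C_s − C = 8.04 − 6.33 = 1.71 mg/L.

D ≈ 1.71 mg/L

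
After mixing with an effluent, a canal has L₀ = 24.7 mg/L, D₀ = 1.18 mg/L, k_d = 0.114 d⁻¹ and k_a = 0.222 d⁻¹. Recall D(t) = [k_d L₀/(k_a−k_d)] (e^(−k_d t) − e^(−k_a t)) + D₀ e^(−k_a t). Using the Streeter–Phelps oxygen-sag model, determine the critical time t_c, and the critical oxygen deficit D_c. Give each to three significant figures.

t_c = [1/(k_a−k_d)] ln[(k_a/k_d)(1 − D₀(k_a−k_d)/(k_d L₀))]
= [1/(0.222−0.114)] ln[(0.222/0.114)(1 − 1.18×0.1080/(0.114×24.7))]
= (1/0.1080) ln[1.947 × 0.9547] = 9.259 × ln(1.859) = 9.259 × 0.6202 = 5.742 d.
L(t_c) = L₀ e^(−k_d t_c) = 24.7 × 0.5196 = 12.84 mg/L, and at the critical point k_a D_c = k_d L, so D_c = (0.114/0.222) × 12.84 = 6.591 mg/L.

t_c ≈ 5.74 d; D_c ≈ 6.59 mg/L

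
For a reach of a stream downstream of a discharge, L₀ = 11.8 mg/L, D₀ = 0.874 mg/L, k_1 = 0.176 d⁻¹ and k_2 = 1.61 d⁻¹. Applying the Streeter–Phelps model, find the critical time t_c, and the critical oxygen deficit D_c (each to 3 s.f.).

At the critical point dD/dt = 0, so k_1 L₀ e^(−k_1 t) = k_2 D. Substituting D(t) from the Streeter–Phelps equation and solving for t gives
t_c = ln[(k_2/k_1)(1 − D₀(k_2−k_1)/(k_1 L₀))] / (k_2−k_1).
Here k_2−k_1 = 1.434 d⁻¹ and 1 − D₀(k_2−k_1)/(k_1 L₀) = 1 − 0.874×1.434/(0.176×11.8) = 0.3965, so
t_c = ln(9.148 × 0.3965) / 1.434 = 1.288 / 1.434 = 0.8985 d.
D_c = (k_1/k_2) L₀ e^(−k_1 t_c) = (0.176/1.61) × 11.8 × e^(−0.176×0.8985) = 0.1093 × 11.8 × 0.8537 = 1.101 mg/L.

t_c ≈ 0.899 d; D_c ≈ 1.10 mg/L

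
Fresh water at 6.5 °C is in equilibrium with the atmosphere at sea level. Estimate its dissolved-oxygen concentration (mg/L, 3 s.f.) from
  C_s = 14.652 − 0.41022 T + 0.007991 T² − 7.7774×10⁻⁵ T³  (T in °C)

C_s = 14.652 − 0.41022×6.5 + 0.007991×6.5² − 7.7774×10⁻⁵×6.5³ = 12.30 mg/L.

C_s ≈ 12.3 mg/L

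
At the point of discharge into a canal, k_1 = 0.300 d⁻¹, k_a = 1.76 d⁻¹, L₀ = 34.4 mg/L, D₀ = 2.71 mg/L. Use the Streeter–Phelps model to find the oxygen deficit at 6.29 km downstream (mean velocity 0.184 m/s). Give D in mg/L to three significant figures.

Travel time t = x/v = 6.29 km / (0.184 m/s) = 6290 m / 0.184 m/s = 34180 s = 0.3957 d.
k_1 L₀/(k_a−k_1) = 0.300×34.4/(1.76−0.300) = 10.32/1.460 = 7.068 mg/L.
e^(−k_1 t) = e^(−0.300×0.3957) = 0.8881; e^(−k_a t) = e^(−1.76×0.3957) = 0.4984.
D = 7.068 × (0.8881 − 0.4984) + 2.71 × 0.4984 = 2.754 + 1.351 = 4.105 mg/L.

D ≈ 4.11 mg/L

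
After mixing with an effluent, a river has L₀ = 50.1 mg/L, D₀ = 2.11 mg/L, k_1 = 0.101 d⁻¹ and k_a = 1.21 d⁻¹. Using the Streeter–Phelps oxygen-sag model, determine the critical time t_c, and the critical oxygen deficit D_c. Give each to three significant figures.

t_c ≈ 1.68 d; D_c ≈ 3.53 mg/L

At the critical point dD/dt = 0, so k_1 L₀ e^(−k_1 t) = k_a D. Substituting D(t) from the Streeter–Phelps equation and solving for t gives
t_c = ln[(k_a/k_1)(1 − D₀(k_a−k_1)/(k_1 L₀))] / (k_a−k_1).
Here k_a−k_1 = 1.109 d⁻¹ and 1 − D₀(k_a−k_1)/(k_1 L₀) = 1 − 2.11×1.109/(0.101×50.1) = 0.5376, so
t_c = ln(11.98 × 0.5376) / 1.109 = 1.863 / 1.109 = 1.679 d.
D_c = (k_1/k_a) L₀ e^(−k_1 t_c) = (0.101/1.21) × 50.1 × e^(−0.101×1.679) = 0.08347 × 50.1 × 0.8440 = 3.529 mg/L.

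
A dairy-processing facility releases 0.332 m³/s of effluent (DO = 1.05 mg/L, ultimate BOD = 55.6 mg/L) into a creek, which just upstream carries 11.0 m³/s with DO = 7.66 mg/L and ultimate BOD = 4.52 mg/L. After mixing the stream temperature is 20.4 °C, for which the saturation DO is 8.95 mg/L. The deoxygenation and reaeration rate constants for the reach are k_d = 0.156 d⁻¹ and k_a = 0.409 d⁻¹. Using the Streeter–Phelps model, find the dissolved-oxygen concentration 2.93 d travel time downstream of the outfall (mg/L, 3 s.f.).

Mixed DO = (11.0×7.66 + 0.332×1.05)/(11.0+0.332) = 84.61/11.33 = 7.466 mg/L.
Mixed L₀ = (11.0×4.52 + 0.332×55.6)/(11.33) = 68.18/11.33 = 6.017 mg/L.
Initial deficit D₀ = C_s − DO₀ = 8.95 − 7.466 = 1.484 mg/L.
D(2.93) = [0.156×6.017/(0.409−0.156)](e^(−0.156×2.93) − e^(−0.409×2.93)) + 1.484 e^(−0.409×2.93)
= 3.710 × (0.6331 − 0.3017) + 1.484 × 0.3017 = 1.677 mg/L.
DO = 8.95 − 1.677 = 7.273 mg/L.

DO ≈ 7.27 mg/L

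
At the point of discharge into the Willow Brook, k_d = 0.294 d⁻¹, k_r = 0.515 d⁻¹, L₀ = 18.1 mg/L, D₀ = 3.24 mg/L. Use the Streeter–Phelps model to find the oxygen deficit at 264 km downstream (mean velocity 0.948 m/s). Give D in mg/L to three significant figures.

D ≈ 5.37 mg/L

Travel time t = x/v = 264 km / (0.948 m/s) = 264000 m / 0.948 m/s = 278500 s = 3.223 d.
k_d L₀/(k_r−k_d) = 0.294×18.1/(0.515−0.294) = 5.321/0.2210 = 24.08 mg/L.
e^(−k_d t) = e^(−0.294×3.223) = 0.3877; e^(−k_r t) = e^(−0.515×3.223) = 0.1902.
D = 24.08 × (0.3877 − 0.1902) + 3.24 × 0.1902 = 4.756 + 0.6161 = 5.372 mg/L.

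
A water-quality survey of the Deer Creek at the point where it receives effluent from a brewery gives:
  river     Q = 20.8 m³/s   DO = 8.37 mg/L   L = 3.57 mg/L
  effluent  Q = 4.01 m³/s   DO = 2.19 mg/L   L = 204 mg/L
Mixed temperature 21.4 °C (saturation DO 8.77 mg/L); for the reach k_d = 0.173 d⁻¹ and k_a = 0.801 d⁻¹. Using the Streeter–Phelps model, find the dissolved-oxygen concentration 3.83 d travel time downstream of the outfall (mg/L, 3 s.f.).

DO ≈ 4.06 mg/L

Mixed DO = (20.8×8.37 + 4.01×2.19)/(20.8+4.01) = 182.9/24.81 = 7.371 mg/L.
Mixed L₀ = (20.8×3.57 + 4.01×204)/(24.81) = 892.3/24.81 = 35.97 mg/L.
Initial deficit D₀ = C_s − DO₀ = 8.77 − 7.371 = 1.399 mg/L.
D(3.83) = [0.173×35.97/(0.801−0.173)](e^(−0.173×3.83) − e^(−0.801×3.83)) + 1.399 e^(−0.801×3.83)
= 9.908 × (0.5155 − 0.04652) + 1.399 × 0.04652 = 4.712 mg/L.
DO = 8.77 − 4.712 = 4.058 mg/L.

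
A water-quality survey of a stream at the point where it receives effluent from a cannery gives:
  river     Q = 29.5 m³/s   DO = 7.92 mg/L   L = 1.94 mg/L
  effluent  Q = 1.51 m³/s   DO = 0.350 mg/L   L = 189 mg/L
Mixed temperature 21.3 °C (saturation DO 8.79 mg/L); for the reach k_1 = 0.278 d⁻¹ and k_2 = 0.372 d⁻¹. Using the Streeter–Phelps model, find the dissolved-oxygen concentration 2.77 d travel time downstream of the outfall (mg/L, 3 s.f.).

DO ≈ 4.88 mg/L

Mixed DO = (29.5×7.92 + 1.51×0.350)/(29.5+1.51) = 234.2/31.01 = 7.551 mg/L.
Mixed L₀ = (29.5×1.94 + 1.51×189)/(31.01) = 342.6/31.01 = 11.05 mg/L.
Initial deficit D₀ = C_s − DO₀ = 8.79 − 7.551 = 1.239 mg/L.
D(2.77) = [0.278×11.05/(0.372−0.278)](e^(−0.278×2.77) − e^(−0.372×2.77)) + 1.239 e^(−0.372×2.77)
= 32.68 × (0.4630 − 0.3568) + 1.239 × 0.3568 = 3.910 mg/L.
DO = 8.79 − 3.910 = 4.880 mg/L.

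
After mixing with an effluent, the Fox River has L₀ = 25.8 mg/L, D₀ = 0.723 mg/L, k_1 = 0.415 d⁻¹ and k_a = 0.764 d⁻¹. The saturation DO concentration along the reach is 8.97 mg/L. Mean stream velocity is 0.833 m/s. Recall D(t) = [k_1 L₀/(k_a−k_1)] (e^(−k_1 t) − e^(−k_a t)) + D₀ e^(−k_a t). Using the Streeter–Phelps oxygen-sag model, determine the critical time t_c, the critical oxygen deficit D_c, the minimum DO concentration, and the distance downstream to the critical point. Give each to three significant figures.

At the critical point dD/dt = 0, so k_1 L₀ e^(−k_1 t) = k_a D. Substituting D(t) from the Streeter–Phelps equation and solving for t gives
t_c = ln[(k_a/k_1)(1 − D₀(k_a−k_1)/(k_1 L₀))] / (k_a−k_1).
Here k_a−k_1 = 0.3490 d⁻¹ and 1 − D₀(k_a−k_1)/(k_1 L₀) = 1 − 0.723×0.3490/(0.415×25.8) = 0.9764, so
t_c = ln(1.841 × 0.9764) / 0.3490 = 0.5864 / 0.3490 = 1.680 d.
L(t_c) = L₀ e^(−k_1 t_c) = 25.8 × 0.4979 = 12.85 mg/L, and at the critical point k_a D_c = k_1 L, so D_c = (0.415/0.764) × 12.85 = 6.978 mg/L.
Minimum DO = C_s − D_c = 8.97 − 6.978 = 1.992 mg/L.
x_c = v t_c = 0.833 m/s × 1.680 d × 86400 s/d = 120900 m ≈ 121 km.

t_c ≈ 1.68 d; D_c ≈ 6.98 mg/L; min DO ≈ 1.99 mg/L; x_c ≈ 121 km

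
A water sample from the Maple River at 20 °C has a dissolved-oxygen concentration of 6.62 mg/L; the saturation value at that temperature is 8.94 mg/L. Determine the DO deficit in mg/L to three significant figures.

D ≈ 2.32 mg/L

D = C_s − C = 8.94 − 6.62 = 2.32 mg/L.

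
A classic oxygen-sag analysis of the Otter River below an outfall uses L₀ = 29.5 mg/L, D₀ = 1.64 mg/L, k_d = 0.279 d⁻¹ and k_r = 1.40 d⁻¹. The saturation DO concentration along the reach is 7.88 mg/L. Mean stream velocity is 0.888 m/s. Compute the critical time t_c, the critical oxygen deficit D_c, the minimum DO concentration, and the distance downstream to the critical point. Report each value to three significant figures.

With k_r/k_d = 5.018 and 1 − D₀(k_r−k_d)/(k_d L₀) = 0.7766,
t_c = ln(5.018 × 0.7766) / (1.40 − 0.279) = ln(3.897) / 1.121 = 1.360/1.121 = 1.213 d.
D_c = (k_d/k_r) L₀ e^(−k_d t_c) = (0.279/1.40) × 29.5 × e^(−0.279×1.213) = 0.1993 × 29.5 × 0.7128 = 4.191 mg/L.
Minimum DO = C_s − D_c = 7.88 − 4.191 = 3.689 mg/L.
x_c = v t_c = 0.888 m/s × 1.213 d × 86400 s/d = 93100 m ≈ 93.1 km.

t_c ≈ 1.21 d; D_c ≈ 4.19 mg/L; min DO ≈ 3.69 mg/L; x_c ≈ 93.1 km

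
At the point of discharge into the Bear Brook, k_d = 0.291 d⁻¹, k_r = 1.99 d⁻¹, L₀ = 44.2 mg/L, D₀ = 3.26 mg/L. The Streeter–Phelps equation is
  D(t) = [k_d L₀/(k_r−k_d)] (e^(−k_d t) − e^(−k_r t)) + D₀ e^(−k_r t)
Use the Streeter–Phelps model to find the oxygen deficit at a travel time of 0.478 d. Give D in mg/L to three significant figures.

D ≈ 4.92 mg/L

k_d L₀/(k_r−k_d) = 0.291×44.2/(1.99−0.291) = 12.86/1.699 = 7.570 mg/L.
e^(−k_d t) = e^(−0.291×0.4780) = 0.8701; e^(−k_r t) = e^(−1.99×0.4780) = 0.3863.
D = 7.570 × (0.8701 − 0.3863) + 3.26 × 0.3863 = 3.663 + 1.259 = 4.922 mg/L.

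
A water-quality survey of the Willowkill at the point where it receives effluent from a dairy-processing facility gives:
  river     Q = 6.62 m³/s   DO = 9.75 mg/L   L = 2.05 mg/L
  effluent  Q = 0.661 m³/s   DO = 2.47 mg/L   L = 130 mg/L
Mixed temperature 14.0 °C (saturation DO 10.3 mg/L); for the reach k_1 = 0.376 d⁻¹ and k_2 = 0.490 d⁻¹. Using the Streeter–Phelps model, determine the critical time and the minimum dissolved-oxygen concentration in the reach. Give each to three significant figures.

t_c ≈ 2.08 d; minimum DO ≈ 5.51 mg/L

Mixed DO = (6.62×9.75 + 0.661×2.47)/(6.62+0.661) = 66.18/7.281 = 9.089 mg/L.
Mixed L₀ = (6.62×2.05 + 0.661×130)/(7.281) = 99.50/7.281 = 13.67 mg/L.
Initial deficit D₀ = C_s − DO₀ = 10.3 − 9.089 = 1.211 mg/L.
t_c = (1/0.1140) ln[(0.490/0.376)(1 − 1.211×0.1140/(0.376×13.67))] = 8.772 × ln(1.268) = 2.084 d.
D_c = (0.376/0.490) × 13.67 × e^(−0.376×2.084) = 0.7673 × 13.67 × 0.4568 = 4.790 mg/L.
Minimum DO = 10.3 − 4.790 = 5.510 mg/L.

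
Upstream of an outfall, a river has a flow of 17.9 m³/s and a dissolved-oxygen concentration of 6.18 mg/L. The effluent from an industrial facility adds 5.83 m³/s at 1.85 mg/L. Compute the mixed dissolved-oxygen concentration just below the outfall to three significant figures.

Flow-weighted mixing: C = (Q_r C_r + Q_w C_w)/(Q_r + Q_w)
= (17.9×6.18 + 5.83×1.85)/(17.9 + 5.83) = 121.4/23.73 = 5.116 mg/L.

5.12 mg/L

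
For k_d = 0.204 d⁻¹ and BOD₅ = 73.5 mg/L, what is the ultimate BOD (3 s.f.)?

L₀ ≈ 115 mg/L

BOD₅ = L₀(1 − e^(−5k_d)) ⇒ L₀ = BOD₅ / (1 − e^(−5×0.204))
= 73.5 / (1 − 0.3606) = 73.5 / 0.6394 = 115.0 mg/L.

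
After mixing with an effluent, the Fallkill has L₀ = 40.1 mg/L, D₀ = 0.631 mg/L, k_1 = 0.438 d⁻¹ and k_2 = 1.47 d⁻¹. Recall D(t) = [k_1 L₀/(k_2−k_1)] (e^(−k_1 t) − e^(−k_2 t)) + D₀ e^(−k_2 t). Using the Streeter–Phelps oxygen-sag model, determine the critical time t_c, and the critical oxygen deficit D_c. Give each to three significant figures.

t_c ≈ 1.14 d; D_c ≈ 7.26 mg/L

At the critical point dD/dt = 0, so k_1 L₀ e^(−k_1 t) = k_2 D. Substituting D(t) from the Streeter–Phelps equation and solving for t gives
t_c = ln[(k_2/k_1)(1 − D₀(k_2−k_1)/(k_1 L₀))] / (k_2−k_1).
Here k_2−k_1 = 1.032 d⁻¹ and 1 − D₀(k_2−k_1)/(k_1 L₀) = 1 − 0.631×1.032/(0.438×40.1) = 0.9629, so
t_c = ln(3.356 × 0.9629) / 1.032 = 1.173 / 1.032 = 1.137 d.
L(t_c) = L₀ e^(−k_1 t_c) = 40.1 × 0.6078 = 24.37 mg/L, and at the critical point k_2 D_c = k_1 L, so D_c = (0.438/1.47) × 24.37 = 7.263 mg/L.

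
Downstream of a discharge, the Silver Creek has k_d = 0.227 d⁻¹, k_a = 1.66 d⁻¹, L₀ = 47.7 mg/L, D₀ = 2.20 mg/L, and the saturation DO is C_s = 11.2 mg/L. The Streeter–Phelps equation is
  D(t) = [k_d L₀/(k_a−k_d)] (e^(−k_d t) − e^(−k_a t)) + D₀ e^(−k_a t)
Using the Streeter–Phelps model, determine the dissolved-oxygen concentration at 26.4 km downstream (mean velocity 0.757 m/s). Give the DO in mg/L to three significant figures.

DO ≈ 7.05 mg/L

Travel time t = x/v = 26.4 km / (0.757 m/s) = 26400 m / 0.757 m/s = 34870 s = 0.4036 d.
k_d L₀/(k_a−k_d) = 0.227×47.7/(1.66−0.227) = 10.83/1.433 = 7.556 mg/L.
e^(−k_d t) = e^(−0.227×0.4036) = 0.9124; e^(−k_a t) = e^(−1.66×0.4036) = 0.5117.
D = 7.556 × (0.9124 − 0.5117) + 2.20 × 0.5117 = 3.028 + 1.126 = 4.154 mg/L.
DO = C_s − D = 11.2 − 4.154 = 7.046 mg/L.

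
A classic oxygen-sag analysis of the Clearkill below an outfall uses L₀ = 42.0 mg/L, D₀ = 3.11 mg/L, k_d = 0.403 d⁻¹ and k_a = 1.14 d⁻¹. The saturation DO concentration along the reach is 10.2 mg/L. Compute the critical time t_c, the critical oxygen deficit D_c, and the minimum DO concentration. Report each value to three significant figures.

t_c ≈ 1.21 d; D_c ≈ 9.10 mg/L; min DO ≈ 1.10 mg/L

With k_a/k_d = 2.829 and 1 − D₀(k_a−k_d)/(k_d L₀) = 0.8646,
t_c = ln(2.829 × 0.8646) / (1.14 − 0.403) = ln(2.446) / 0.7370 = 0.8943/0.7370 = 1.213 d.
D_c = (k_d/k_a) L₀ e^(−k_d t_c) = (0.403/1.14) × 42.0 × e^(−0.403×1.213) = 0.3535 × 42.0 × 0.6132 = 9.105 mg/L.
Minimum DO = C_s − D_c = 10.2 − 9.105 = 1.095 mg/L.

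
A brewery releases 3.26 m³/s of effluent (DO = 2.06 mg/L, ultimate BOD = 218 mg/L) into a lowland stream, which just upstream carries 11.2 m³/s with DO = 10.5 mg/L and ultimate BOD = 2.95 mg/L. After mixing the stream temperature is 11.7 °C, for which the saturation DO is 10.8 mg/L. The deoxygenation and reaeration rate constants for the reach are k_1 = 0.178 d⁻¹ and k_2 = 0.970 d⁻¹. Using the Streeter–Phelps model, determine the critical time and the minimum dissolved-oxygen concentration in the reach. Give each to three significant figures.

t_c ≈ 1.87 d; minimum DO ≈ 4.04 mg/L

Mixed DO = (11.2×10.5 + 3.26×2.06)/(11.2+3.26) = 124.3/14.46 = 8.597 mg/L.
Mixed L₀ = (11.2×2.95 + 3.26×218)/(14.46) = 743.7/14.46 = 51.43 mg/L.
Initial deficit D₀ = C_s − DO₀ = 10.8 − 8.597 = 2.203 mg/L.
t_c = (1/0.7920) ln[(0.970/0.178)(1 − 2.203×0.7920/(0.178×51.43))] = 1.263 × ln(4.411) = 1.874 d.
D_c = (0.178/0.970) × 51.43 × e^(−0.178×1.874) = 0.1835 × 51.43 × 0.7164 = 6.761 mg/L.
Minimum DO = 10.8 − 6.761 = 4.039 mg/L.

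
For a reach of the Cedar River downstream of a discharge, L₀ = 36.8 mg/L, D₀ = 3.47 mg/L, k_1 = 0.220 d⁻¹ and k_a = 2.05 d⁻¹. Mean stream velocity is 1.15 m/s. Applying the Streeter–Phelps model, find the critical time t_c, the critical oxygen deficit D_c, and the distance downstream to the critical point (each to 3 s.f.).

t_c ≈ 0.381 d; D_c ≈ 3.63 mg/L; x_c ≈ 37.9 km

At the critical point dD/dt = 0, so k_1 L₀ e^(−k_1 t) = k_a D. Substituting D(t) from the Streeter–Phelps equation and solving for t gives
t_c = ln[(k_a/k_1)(1 − D₀(k_a−k_1)/(k_1 L₀))] / (k_a−k_1).
Here k_a−k_1 = 1.830 d⁻¹ and 1 − D₀(k_a−k_1)/(k_1 L₀) = 1 − 3.47×1.830/(0.220×36.8) = 0.2156, so
t_c = ln(9.318 × 0.2156) / 1.830 = 0.6979 / 1.830 = 0.3813 d.
D_c = (k_1/k_a) L₀ e^(−k_1 t_c) = (0.220/2.05) × 36.8 × e^(−0.220×0.3813) = 0.1073 × 36.8 × 0.9195 = 3.631 mg/L.
x_c = v t_c = 1.15 m/s × 0.3813 d × 86400 s/d = 37890 m ≈ 37.9 km.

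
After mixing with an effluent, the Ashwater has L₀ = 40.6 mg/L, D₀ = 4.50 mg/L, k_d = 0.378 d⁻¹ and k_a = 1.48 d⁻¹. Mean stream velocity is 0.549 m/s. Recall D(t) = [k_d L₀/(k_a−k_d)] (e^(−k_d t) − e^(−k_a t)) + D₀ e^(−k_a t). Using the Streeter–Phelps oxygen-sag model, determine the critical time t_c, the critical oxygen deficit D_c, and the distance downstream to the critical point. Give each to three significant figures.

At the critical point dD/dt = 0, so k_d L₀ e^(−k_d t) = k_a D. Substituting D(t) from the Streeter–Phelps equation and solving for t gives
t_c = ln[(k_a/k_d)(1 − D₀(k_a−k_d)/(k_d L₀))] / (k_a−k_d).
Here k_a−k_d = 1.102 d⁻¹ and 1 − D₀(k_a−k_d)/(k_d L₀) = 1 − 4.50×1.102/(0.378×40.6) = 0.6769, so
t_c = ln(3.915 × 0.6769) / 1.102 = 0.9746 / 1.102 = 0.8844 d.
D_c = (k_d/k_a) L₀ e^(−k_d t_c) = (0.378/1.48) × 40.6 × e^(−0.378×0.8844) = 0.2554 × 40.6 × 0.7158 = 7.423 mg/L.
x_c = v t_c = 0.549 m/s × 0.8844 d × 86400 s/d = 41950 m ≈ 42.0 km.

t_c ≈ 0.884 d; D_c ≈ 7.42 mg/L; x_c ≈ 42.0 km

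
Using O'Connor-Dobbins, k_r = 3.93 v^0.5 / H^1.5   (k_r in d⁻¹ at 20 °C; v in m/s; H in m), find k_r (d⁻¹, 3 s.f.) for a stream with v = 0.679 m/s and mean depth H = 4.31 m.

k_r ≈ 0.362 d⁻¹

k_r = 3.93 × 0.679^0.5 / 4.31^1.5 = 3.93 × 0.8240 / 8.948 = 0.3619 d⁻¹.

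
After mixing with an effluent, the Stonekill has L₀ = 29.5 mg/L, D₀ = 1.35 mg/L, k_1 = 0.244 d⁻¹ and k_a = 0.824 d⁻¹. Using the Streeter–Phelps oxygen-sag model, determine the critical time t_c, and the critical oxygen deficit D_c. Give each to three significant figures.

t_c ≈ 1.90 d; D_c ≈ 5.50 mg/L

t_c = [1/(k_a−k_1)] ln[(k_a/k_1)(1 − D₀(k_a−k_1)/(k_1 L₀))]
= [1/(0.824−0.244)] ln[(0.824/0.244)(1 − 1.35×0.5800/(0.244×29.5))]
= (1/0.5800) ln[3.377 × 0.8912] = 1.724 × ln(3.010) = 1.724 × 1.102 = 1.900 d.
D_c = (k_1/k_a) L₀ e^(−k_1 t_c) = (0.244/0.824) × 29.5 × e^(−0.244×1.900) = 0.2961 × 29.5 × 0.6291 = 5.495 mg/L.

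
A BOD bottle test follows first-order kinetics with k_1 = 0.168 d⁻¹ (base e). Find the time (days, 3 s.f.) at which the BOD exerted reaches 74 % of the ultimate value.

t ≈ 8.02 d

y/L₀ = 1 − e^(−k_1 t) = 0.74 ⇒ e^(−k_1 t) = 0.260
t = −ln(0.260) / 0.168 = 1.347 / 0.168 = 8.018 d.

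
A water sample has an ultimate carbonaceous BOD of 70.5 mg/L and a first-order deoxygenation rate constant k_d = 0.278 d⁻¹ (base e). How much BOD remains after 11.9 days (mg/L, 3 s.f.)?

L_t = L₀ e^(−k_d t) = 70.5 × e^(−0.278×11.9) = 70.5 × 0.03658 = 2.579 mg/L.

L ≈ 2.58 mg/L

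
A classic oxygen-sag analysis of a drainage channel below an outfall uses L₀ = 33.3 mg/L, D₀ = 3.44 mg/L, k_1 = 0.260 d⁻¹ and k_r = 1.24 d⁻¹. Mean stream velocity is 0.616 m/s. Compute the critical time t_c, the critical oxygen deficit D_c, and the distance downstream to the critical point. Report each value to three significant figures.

t_c ≈ 1.09 d; D_c ≈ 5.26 mg/L; x_c ≈ 58.1 km

t_c = [1/(k_r−k_1)] ln[(k_r/k_1)(1 − D₀(k_r−k_1)/(k_1 L₀))]
= [1/(1.24−0.260)] ln[(1.24/0.260)(1 − 3.44×0.9800/(0.260×33.3))]
= (1/0.9800) ln[4.769 × 0.6106] = 1.020 × ln(2.912) = 1.020 × 1.069 = 1.091 d.
D_c = (k_1/k_r) L₀ e^(−k_1 t_c) = (0.260/1.24) × 33.3 × e^(−0.260×1.091) = 0.2097 × 33.3 × 0.7531 = 5.258 mg/L.
x_c = v t_c = 0.616 m/s × 1.091 d × 86400 s/d = 58050 m ≈ 58.1 km.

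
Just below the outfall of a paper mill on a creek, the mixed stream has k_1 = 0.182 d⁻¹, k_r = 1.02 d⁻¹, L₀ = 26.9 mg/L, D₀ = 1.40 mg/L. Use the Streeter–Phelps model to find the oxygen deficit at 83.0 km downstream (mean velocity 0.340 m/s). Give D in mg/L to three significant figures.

D ≈ 3.24 mg/L

Travel time t = x/v = 83.0 km / (0.340 m/s) = 83000 m / 0.340 m/s = 244100 s = 2.825 d.
k_1 L₀/(k_r−k_1) = 0.182×26.9/(1.02−0.182) = 4.896/0.8380 = 5.842 mg/L.
e^(−k_1 t) = e^(−0.182×2.825) = 0.5980; e^(−k_r t) = e^(−1.02×2.825) = 0.05603.
D = 5.842 × (0.5980 − 0.05603) + 1.40 × 0.05603 = 3.166 + 0.07844 = 3.245 mg/L.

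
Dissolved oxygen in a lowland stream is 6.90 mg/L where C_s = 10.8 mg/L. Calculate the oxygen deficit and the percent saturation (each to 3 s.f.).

D = C_s − C = 10.8 − 6.90 = 3.90 mg/L.
% saturation = 6.90/10.8 × 100 = 63.9 %.

D ≈ 3.90 mg/L; 63.9 % saturation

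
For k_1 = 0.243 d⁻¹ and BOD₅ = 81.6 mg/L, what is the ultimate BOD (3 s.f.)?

L₀ ≈ 116 mg/L

BOD₅ = L₀(1 − e^(−5k_1)) ⇒ L₀ = BOD₅ / (1 − e^(−5×0.243))
= 81.6 / (1 − 0.2967) = 81.6 / 0.7033 = 116.0 mg/L.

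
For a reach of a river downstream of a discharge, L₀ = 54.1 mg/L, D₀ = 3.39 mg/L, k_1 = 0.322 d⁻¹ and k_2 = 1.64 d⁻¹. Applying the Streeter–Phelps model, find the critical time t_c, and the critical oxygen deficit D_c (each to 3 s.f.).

t_c ≈ 1.01 d; D_c ≈ 7.67 mg/L

t_c = [1/(k_2−k_1)] ln[(k_2/k_1)(1 − D₀(k_2−k_1)/(k_1 L₀))]
= [1/(1.64−0.322)] ln[(1.64/0.322)(1 − 3.39×1.318/(0.322×54.1))]
= (1/1.318) ln[5.093 × 0.7435] = 0.7587 × ln(3.787) = 0.7587 × 1.332 = 1.010 d.
L(t_c) = L₀ e^(−k_1 t_c) = 54.1 × 0.7223 = 39.08 mg/L, and at the critical point k_2 D_c = k_1 L, so D_c = (0.322/1.64) × 39.08 = 7.672 mg/L.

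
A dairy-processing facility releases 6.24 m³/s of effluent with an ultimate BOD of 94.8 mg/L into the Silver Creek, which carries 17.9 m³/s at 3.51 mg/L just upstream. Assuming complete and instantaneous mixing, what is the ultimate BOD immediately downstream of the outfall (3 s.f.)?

27.1 mg/L

Flow-weighted mixing: C = (Q_r C_r + Q_w C_w)/(Q_r + Q_w)
= (17.9×3.51 + 6.24×94.8)/(17.9 + 6.24) = 654.4/24.14 = 27.11 mg/L.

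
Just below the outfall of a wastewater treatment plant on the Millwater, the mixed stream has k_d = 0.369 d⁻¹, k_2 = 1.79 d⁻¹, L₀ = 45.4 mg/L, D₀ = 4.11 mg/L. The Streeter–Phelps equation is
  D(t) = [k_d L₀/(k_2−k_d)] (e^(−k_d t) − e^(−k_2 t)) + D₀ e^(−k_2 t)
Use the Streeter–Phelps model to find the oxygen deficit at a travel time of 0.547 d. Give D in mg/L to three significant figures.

k_d L₀/(k_2−k_d) = 0.369×45.4/(1.79−0.369) = 16.75/1.421 = 11.79 mg/L.
e^(−k_d t) = e^(−0.369×0.5470) = 0.8172; e^(−k_2 t) = e^(−1.79×0.5470) = 0.3756.
D = 11.79 × (0.8172 − 0.3756) + 4.11 × 0.3756 = 5.206 + 1.544 = 6.750 mg/L.

D ≈ 6.75 mg/L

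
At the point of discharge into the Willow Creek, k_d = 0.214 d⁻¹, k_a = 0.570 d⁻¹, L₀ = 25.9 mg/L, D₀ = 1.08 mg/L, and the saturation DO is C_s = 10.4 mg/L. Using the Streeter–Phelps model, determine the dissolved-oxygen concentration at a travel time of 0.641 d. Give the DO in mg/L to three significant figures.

DO ≈ 6.88 mg/L

k_d L₀/(k_a−k_d) = 0.214×25.9/(0.570−0.214) = 5.543/0.3560 = 15.57 mg/L.
e^(−k_d t) = e^(−0.214×0.6410) = 0.8718; e^(−k_a t) = e^(−0.570×0.6410) = 0.6939.
D = 15.57 × (0.8718 − 0.6939) + 1.08 × 0.6939 = 2.769 + 0.7495 = 3.519 mg/L.
DO = C_s − D = 10.4 − 3.519 = 6.881 mg/L.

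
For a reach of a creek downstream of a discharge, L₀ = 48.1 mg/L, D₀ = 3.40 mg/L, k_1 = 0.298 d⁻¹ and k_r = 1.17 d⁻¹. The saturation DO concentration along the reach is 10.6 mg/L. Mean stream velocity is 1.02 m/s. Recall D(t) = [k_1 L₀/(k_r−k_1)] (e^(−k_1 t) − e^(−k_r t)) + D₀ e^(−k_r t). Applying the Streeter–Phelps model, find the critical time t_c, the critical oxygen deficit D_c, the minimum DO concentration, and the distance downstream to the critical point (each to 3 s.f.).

t_c ≈ 1.30 d; D_c ≈ 8.31 mg/L; min DO ≈ 2.29 mg/L; x_c ≈ 115 km

At the critical point dD/dt = 0, so k_1 L₀ e^(−k_1 t) = k_r D. Substituting D(t) from the Streeter–Phelps equation and solving for t gives
t_c = ln[(k_r/k_1)(1 − D₀(k_r−k_1)/(k_1 L₀))] / (k_r−k_1).
Here k_r−k_1 = 0.8720 d⁻¹ and 1 − D₀(k_r−k_1)/(k_1 L₀) = 1 − 3.40×0.8720/(0.298×48.1) = 0.7932, so
t_c = ln(3.926 × 0.7932) / 0.8720 = 1.136 / 0.8720 = 1.303 d.
D_c = (k_1/k_r) L₀ e^(−k_1 t_c) = (0.298/1.17) × 48.1 × e^(−0.298×1.303) = 0.2547 × 48.1 × 0.6783 = 8.310 mg/L.
Minimum DO = C_s − D_c = 10.6 − 8.310 = 2.290 mg/L.
x_c = v t_c = 1.02 m/s × 1.303 d × 86400 s/d = 114800 m ≈ 115 km.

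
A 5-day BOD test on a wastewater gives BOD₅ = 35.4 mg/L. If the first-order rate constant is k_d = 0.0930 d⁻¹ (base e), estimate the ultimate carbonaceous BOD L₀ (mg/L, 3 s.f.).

L₀ ≈ 95.2 mg/L

BOD₅ = L₀(1 − e^(−5k_d)) ⇒ L₀ = BOD₅ / (1 − e^(−5×0.0930))
= 35.4 / (1 − 0.6281) = 35.4 / 0.3719 = 95.20 mg/L.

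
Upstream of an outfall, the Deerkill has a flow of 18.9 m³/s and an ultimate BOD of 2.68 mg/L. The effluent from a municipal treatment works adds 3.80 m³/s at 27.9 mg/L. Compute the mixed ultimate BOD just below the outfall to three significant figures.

6.90 mg/L

Flow-weighted mixing: C = (Q_r C_r + Q_w C_w)/(Q_r + Q_w)
= (18.9×2.68 + 3.80×27.9)/(18.9 + 3.80) = 156.7/22.70 = 6.902 mg/L.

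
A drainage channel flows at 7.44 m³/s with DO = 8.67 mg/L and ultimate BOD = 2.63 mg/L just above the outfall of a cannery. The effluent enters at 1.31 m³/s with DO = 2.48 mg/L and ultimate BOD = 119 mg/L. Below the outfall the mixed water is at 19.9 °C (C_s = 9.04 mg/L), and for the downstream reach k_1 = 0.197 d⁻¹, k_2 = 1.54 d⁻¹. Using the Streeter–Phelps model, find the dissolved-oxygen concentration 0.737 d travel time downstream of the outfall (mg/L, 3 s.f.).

Mixed DO = (7.44×8.67 + 1.31×2.48)/(7.44+1.31) = 67.75/8.750 = 7.743 mg/L.
Mixed L₀ = (7.44×2.63 + 1.31×119)/(8.750) = 175.5/8.750 = 20.05 mg/L.
Initial deficit D₀ = C_s − DO₀ = 9.04 − 7.743 = 1.297 mg/L.
D(0.737) = [0.197×20.05/(1.54−0.197)](e^(−0.197×0.737) − e^(−1.54×0.737)) + 1.297 e^(−1.54×0.737)
= 2.941 × (0.8649 − 0.3214) + 1.297 × 0.3214 = 2.015 mg/L.
DO = 9.04 − 2.015 = 7.025 mg/L.

DO ≈ 7.02 mg/L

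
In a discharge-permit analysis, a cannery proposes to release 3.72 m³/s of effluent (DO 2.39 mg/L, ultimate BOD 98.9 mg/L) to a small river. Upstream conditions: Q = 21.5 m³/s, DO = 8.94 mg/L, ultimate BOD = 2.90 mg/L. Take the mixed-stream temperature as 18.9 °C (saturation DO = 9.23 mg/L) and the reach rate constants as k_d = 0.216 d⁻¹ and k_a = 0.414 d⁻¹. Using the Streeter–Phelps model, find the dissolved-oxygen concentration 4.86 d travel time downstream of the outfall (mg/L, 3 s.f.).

Mixed DO = (21.5×8.94 + 3.72×2.39)/(21.5+3.72) = 201.1/25.22 = 7.974 mg/L.
Mixed L₀ = (21.5×2.90 + 3.72×98.9)/(25.22) = 430.3/25.22 = 17.06 mg/L.
Initial deficit D₀ = C_s − DO₀ = 9.23 − 7.974 = 1.256 mg/L.
D(4.86) = [0.216×17.06/(0.414−0.216)](e^(−0.216×4.86) − e^(−0.414×4.86)) + 1.256 e^(−0.414×4.86)
= 18.61 × (0.3500 − 0.1337) + 1.256 × 0.1337 = 4.194 mg/L.
DO = 9.23 − 4.194 = 5.036 mg/L.

DO ≈ 5.04 mg/L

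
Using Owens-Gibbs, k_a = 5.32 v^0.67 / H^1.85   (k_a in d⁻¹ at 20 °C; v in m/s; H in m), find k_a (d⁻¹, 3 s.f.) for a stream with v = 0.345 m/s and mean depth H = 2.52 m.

k_a ≈ 0.472 d⁻¹

k_a = 5.32 × 0.345^0.67 / 2.52^1.85 = 5.32 × 0.4902 / 5.528 = 0.4717 d⁻¹.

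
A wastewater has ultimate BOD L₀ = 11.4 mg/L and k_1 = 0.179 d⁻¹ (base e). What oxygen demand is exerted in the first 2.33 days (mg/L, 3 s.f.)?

y ≈ 3.89 mg/L

y_t = L₀(1 − e^(−k_1 t)) = 11.4 × (1 − e^(−0.179×2.33))
= 11.4 × (1 − 0.6590) = 11.4 × 0.3410 = 3.888 mg/L.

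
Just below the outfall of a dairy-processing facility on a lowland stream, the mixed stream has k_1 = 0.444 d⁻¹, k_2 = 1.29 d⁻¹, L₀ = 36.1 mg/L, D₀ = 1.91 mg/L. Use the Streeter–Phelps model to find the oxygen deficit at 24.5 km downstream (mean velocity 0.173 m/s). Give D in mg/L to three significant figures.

D ≈ 7.09 mg/L

Travel time t = x/v = 24.5 km / (0.173 m/s) = 24500 m / 0.173 m/s = 141600 s = 1.639 d.
k_1 L₀/(k_2−k_1) = 0.444×36.1/(1.29−0.444) = 16.03/0.8460 = 18.95 mg/L.
e^(−k_1 t) = e^(−0.444×1.639) = 0.4830; e^(−k_2 t) = e^(−1.29×1.639) = 0.1207.
D = 18.95 × (0.4830 − 0.1207) + 1.91 × 0.1207 = 6.864 + 0.2305 = 7.094 mg/L.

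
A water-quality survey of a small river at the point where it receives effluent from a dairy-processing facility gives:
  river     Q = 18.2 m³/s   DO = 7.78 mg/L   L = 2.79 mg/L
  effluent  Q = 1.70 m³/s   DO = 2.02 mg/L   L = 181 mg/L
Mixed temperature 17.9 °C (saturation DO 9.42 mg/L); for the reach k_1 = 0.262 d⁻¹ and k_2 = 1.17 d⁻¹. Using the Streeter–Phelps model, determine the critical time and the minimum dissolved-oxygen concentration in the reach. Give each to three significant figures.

t_c ≈ 1.07 d; minimum DO ≈ 6.37 mg/L

Mixed DO = (18.2×7.78 + 1.70×2.02)/(18.2+1.70) = 145.0/19.90 = 7.288 mg/L.
Mixed L₀ = (18.2×2.79 + 1.70×181)/(19.90) = 358.5/19.90 = 18.01 mg/L.
Initial deficit D₀ = C_s − DO₀ = 9.42 − 7.288 = 2.132 mg/L.
t_c = (1/0.9080) ln[(1.17/0.262)(1 − 2.132×0.9080/(0.262×18.01))] = 1.101 × ln(2.634) = 1.067 d.
D_c = (0.262/1.17) × 18.01 × e^(−0.262×1.067) = 0.2239 × 18.01 × 0.7562 = 3.050 mg/L.
Minimum DO = 9.42 − 3.050 = 6.370 mg/L.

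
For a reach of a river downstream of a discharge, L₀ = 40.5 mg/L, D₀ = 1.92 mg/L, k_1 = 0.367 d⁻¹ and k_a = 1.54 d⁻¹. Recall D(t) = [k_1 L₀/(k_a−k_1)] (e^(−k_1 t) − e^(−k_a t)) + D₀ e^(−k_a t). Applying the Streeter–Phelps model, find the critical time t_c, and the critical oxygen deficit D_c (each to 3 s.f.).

With k_a/k_1 = 4.196 and 1 − D₀(k_a−k_1)/(k_1 L₀) = 0.8485,
t_c = ln(4.196 × 0.8485) / (1.54 − 0.367) = ln(3.560) / 1.173 = 1.270/1.173 = 1.083 d.
L(t_c) = L₀ e^(−k_1 t_c) = 40.5 × 0.6721 = 27.22 mg/L, and at the critical point k_a D_c = k_1 L, so D_c = (0.367/1.54) × 27.22 = 6.487 mg/L.

t_c ≈ 1.08 d; D_c ≈ 6.49 mg/L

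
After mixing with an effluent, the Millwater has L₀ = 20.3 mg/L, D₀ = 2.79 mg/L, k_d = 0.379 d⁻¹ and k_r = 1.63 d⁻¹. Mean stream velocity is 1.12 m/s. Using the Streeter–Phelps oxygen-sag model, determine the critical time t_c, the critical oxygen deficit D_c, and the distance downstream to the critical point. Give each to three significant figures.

t_c = [1/(k_r−k_d)] ln[(k_r/k_d)(1 − D₀(k_r−k_d)/(k_d L₀))]
= [1/(1.63−0.379)] ln[(1.63/0.379)(1 − 2.79×1.251/(0.379×20.3))]
= (1/1.251) ln[4.301 × 0.5463] = 0.7994 × ln(2.350) = 0.7994 × 0.8543 = 0.6829 d.
D_c = (k_d/k_r) L₀ e^(−k_d t_c) = (0.379/1.63) × 20.3 × e^(−0.379×0.6829) = 0.2325 × 20.3 × 0.7720 = 3.644 mg/L.
x_c = v t_c = 1.12 m/s × 0.6829 d × 86400 s/d = 66080 m ≈ 66.1 km.

t_c ≈ 0.683 d; D_c ≈ 3.64 mg/L; x_c ≈ 66.1 km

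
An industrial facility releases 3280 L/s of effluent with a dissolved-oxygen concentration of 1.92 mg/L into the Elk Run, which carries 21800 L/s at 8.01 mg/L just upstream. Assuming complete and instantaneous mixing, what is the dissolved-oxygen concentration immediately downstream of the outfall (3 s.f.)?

7.21 mg/L

Flow-weighted mixing: C = (Q_r C_r + Q_w C_w)/(Q_r + Q_w)
= (21800×8.01 + 3280×1.92)/(21800 + 3280) = 180900/25080 = 7.214 mg/L.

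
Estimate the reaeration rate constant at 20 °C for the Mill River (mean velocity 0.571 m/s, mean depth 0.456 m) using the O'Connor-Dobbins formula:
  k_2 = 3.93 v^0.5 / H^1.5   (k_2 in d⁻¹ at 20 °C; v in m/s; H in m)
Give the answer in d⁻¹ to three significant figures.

k_2 ≈ 9.64 d⁻¹

k_2 = 3.93 × 0.571^0.5 / 0.456^1.5 = 3.93 × 0.7556 / 0.3079 = 9.644 d⁻¹.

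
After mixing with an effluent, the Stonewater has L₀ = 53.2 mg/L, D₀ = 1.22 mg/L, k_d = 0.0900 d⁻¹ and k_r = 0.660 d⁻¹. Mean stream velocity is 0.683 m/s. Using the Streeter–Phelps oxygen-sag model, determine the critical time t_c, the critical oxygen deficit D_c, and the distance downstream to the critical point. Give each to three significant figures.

With k_r/k_d = 7.333 and 1 − D₀(k_r−k_d)/(k_d L₀) = 0.8548,
t_c = ln(7.333 × 0.8548) / (0.660 − 0.0900) = ln(6.268) / 0.5700 = 1.835/0.5700 = 3.220 d.
D_c = (k_d/k_r) L₀ e^(−k_d t_c) = (0.0900/0.660) × 53.2 × e^(−0.0900×3.220) = 0.1364 × 53.2 × 0.7484 = 5.429 mg/L.
x_c = v t_c = 0.683 m/s × 3.220 d × 86400 s/d = 190000 m ≈ 190 km.

t_c ≈ 3.22 d; D_c ≈ 5.43 mg/L; x_c ≈ 190 km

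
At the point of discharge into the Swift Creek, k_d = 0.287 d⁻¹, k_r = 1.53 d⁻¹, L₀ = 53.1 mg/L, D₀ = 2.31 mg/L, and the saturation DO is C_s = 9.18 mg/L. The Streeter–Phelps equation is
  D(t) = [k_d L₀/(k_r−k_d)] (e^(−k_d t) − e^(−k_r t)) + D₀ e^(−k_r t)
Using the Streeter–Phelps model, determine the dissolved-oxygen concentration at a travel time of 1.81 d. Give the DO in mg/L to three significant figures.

DO ≈ 2.51 mg/L

k_d L₀/(k_r−k_d) = 0.287×53.1/(1.53−0.287) = 15.24/1.243 = 12.26 mg/L.
e^(−k_d t) = e^(−0.287×1.810) = 0.5948; e^(−k_r t) = e^(−1.53×1.810) = 0.06271.
D = 12.26 × (0.5948 − 0.06271) + 2.31 × 0.06271 = 6.524 + 0.1449 = 6.669 mg/L.
DO = C_s − D = 9.18 − 6.669 = 2.511 mg/L.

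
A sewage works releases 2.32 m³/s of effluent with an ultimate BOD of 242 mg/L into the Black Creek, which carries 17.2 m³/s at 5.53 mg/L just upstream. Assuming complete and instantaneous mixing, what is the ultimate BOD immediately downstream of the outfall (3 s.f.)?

Flow-weighted mixing: C = (Q_r C_r + Q_w C_w)/(Q_r + Q_w)
= (17.2×5.53 + 2.32×242)/(17.2 + 2.32) = 656.6/19.52 = 33.64 mg/L.

33.6 mg/L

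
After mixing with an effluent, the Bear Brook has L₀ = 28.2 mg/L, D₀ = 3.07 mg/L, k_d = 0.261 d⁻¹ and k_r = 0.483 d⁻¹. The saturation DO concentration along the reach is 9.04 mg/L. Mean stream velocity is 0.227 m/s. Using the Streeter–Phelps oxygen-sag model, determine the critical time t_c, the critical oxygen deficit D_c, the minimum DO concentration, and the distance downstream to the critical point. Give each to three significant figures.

With k_r/k_d = 1.851 and 1 − D₀(k_r−k_d)/(k_d L₀) = 0.9074,
t_c = ln(1.851 × 0.9074) / (0.483 − 0.261) = ln(1.679) / 0.2220 = 0.5183/0.2220 = 2.335 d.
D_c = (k_d/k_r) L₀ e^(−k_d t_c) = (0.261/0.483) × 28.2 × e^(−0.261×2.335) = 0.5404 × 28.2 × 0.5437 = 8.285 mg/L.
Minimum DO = C_s − D_c = 9.04 − 8.285 = 0.7550 mg/L.
x_c = v t_c = 0.227 m/s × 2.335 d × 86400 s/d = 45790 m ≈ 45.8 km.

t_c ≈ 2.33 d; D_c ≈ 8.28 mg/L; min DO ≈ 0.755 mg/L; x_c ≈ 45.8 km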